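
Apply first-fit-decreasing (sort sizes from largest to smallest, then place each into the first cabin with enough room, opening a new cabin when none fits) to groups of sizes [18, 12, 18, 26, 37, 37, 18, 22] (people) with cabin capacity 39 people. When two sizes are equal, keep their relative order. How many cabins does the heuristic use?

6

Sorted descending: 37, 37, 26, 22, 18, 18, 18, 12.
  37 → cabin 1 (new)  [load 37/39]
  37 → cabin 2 (new)  [load 37/39]
  26 → cabin 3 (new)  [load 26/39]
  22 → cabin 4 (new)  [load 22/39]
  18 → cabin 5 (new)  [load 18/39]
  18 → cabin 5  [load 36/39]
  18 → cabin 6 (new)  [load 18/39]
  12 → cabin 3  [load 38/39]
6 cabins opened.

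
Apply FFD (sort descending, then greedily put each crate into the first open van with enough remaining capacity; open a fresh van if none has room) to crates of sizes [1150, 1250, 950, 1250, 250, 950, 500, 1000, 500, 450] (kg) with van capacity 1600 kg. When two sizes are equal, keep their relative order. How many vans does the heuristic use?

6

Sorted descending: 1250, 1250, 1150, 1000, 950, 950, 500, 500, 450, 250.
  1250 → van 1 (new)  [load 1250/1600]
  1250 → van 2 (new)  [load 1250/1600]
  1150 → van 3 (new)  [load 1150/1600]
  1000 → van 4 (new)  [load 1000/1600]
  950 → van 5 (new)  [load 950/1600]
  950 → van 6 (new)  [load 950/1600]
  500 → van 4  [load 1500/1600]
  500 → van 5  [load 1450/1600]
  450 → van 3  [load 1600/1600]
  250 → van 1  [load 1500/1600]
6 vans opened.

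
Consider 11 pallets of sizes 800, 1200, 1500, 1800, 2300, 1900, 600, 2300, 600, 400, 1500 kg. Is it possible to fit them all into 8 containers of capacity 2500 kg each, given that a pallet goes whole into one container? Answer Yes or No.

Yes

A valid assignment using 7 containers:
  container 1: 2300 = 2300
  container 2: 2300 = 2300
  container 3: 1900 + 600 = 2500
  container 4: 1800 + 600 = 2400
  container 5: 1500 + 800 = 2300
  container 6: 1500 + 400 = 1900
  container 7: 1200 = 1200
That uses only 7 ≤ 8, so 8 containers are enough.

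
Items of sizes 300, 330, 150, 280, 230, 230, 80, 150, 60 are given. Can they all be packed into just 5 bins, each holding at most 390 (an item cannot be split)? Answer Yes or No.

A valid assignment using 5 bins:
  bin 1: 330 + 60 = 390
  bin 2: 300 + 80 = 380
  bin 3: 280 = 280
  bin 4: 230 + 150 = 380
  bin 5: 230 + 150 = 380
Every load is within 390, so 5 bins suffice.

Yes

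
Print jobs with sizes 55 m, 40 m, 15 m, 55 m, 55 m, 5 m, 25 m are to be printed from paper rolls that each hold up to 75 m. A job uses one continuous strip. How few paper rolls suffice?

Total = 55 + 55 + 55 + 40 + 25 + 15 + 5 = 250 m.
Lower bound: ⌈250/75⌉ = 4 paper rolls.
A packing using 4 paper rolls:
  roll 1: 55 + 15 + 5 = 75
  roll 2: 55 = 55
  roll 3: 55 = 55
  roll 4: 40 + 25 = 65
This matches the lower bound, so 4 is optimal.

4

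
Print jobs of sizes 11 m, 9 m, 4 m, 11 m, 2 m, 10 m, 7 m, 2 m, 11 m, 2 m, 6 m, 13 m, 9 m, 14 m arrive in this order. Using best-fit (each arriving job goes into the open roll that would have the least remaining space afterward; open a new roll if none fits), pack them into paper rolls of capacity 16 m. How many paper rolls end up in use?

8

  11 → roll 1 (new)  [load 11/16]
  9 → roll 2 (new)  [load 9/16]
  4 → roll 1  [load 15/16]
  11 → roll 3 (new)  [load 11/16]
  2 → roll 3  [load 13/16]
  10 → roll 4 (new)  [load 10/16]
  7 → roll 2  [load 16/16]
  2 → roll 3  [load 15/16]
  11 → roll 5 (new)  [load 11/16]
  2 → roll 5  [load 13/16]
  6 → roll 4  [load 16/16]
  13 → roll 6 (new)  [load 13/16]
  9 → roll 7 (new)  [load 9/16]
  14 → roll 8 (new)  [load 14/16]
8 paper rolls opened.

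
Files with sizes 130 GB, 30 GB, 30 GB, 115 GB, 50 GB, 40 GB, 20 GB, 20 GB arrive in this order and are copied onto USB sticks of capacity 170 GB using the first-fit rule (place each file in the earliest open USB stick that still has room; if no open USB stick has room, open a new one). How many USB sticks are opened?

  130 → USB stick 1 (new)  [load 130/170]
  30 → USB stick 1  [load 160/170]
  30 → USB stick 2 (new)  [load 30/170]
  115 → USB stick 2  [load 145/170]
  50 → USB stick 3 (new)  [load 50/170]
  40 → USB stick 3  [load 90/170]
  20 → USB stick 2  [load 165/170]
  20 → USB stick 3  [load 110/170]
3 USB sticks opened.

3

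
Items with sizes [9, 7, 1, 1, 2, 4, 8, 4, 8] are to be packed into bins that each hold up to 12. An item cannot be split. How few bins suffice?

4

Total = 9 + 8 + 8 + 7 + 4 + 4 + 2 + 1 + 1 = 44.
Lower bound: ⌈44/12⌉ = 4 bins.
A packing using 4 bins:
  bin 1: 9 + 2 + 1 = 12
  bin 2: 8 + 4 = 12
  bin 3: 8 + 4 = 12
  bin 4: 7 + 1 = 8
This matches the lower bound, so 4 is optimal.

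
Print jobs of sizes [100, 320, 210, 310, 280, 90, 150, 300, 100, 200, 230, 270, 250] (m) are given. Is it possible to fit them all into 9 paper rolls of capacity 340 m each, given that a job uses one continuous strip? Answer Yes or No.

Total = 2810 m; ⌈2810/340⌉ = 9.
The bound of 9 does not rule out 9, but exhaustive search shows no assignment into 9 paper rolls of capacity 340 m exists — the minimum is 10.

No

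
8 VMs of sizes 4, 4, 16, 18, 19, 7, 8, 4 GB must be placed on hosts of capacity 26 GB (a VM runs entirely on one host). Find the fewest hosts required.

4

Total = 19 + 18 + 16 + 8 + 7 + 4 + 4 + 4 = 80 GB.
Lower bound: ⌈80/26⌉ = 4 hosts.
A packing using 4 hosts:
  host 1: 19 + 7 = 26
  host 2: 18 + 8 = 26
  host 3: 16 + 4 + 4 = 24
  host 4: 4 = 4
This matches the lower bound, so 4 is optimal.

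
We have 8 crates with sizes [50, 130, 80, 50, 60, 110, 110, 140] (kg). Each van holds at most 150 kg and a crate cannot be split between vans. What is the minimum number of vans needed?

Total = 140 + 130 + 110 + 110 + 80 + 60 + 50 + 50 = 730 kg.
Lower bound: ⌈730/150⌉ = 5 vans.
A packing using 6 vans:
  van 1: 140 = 140
  van 2: 130 = 130
  van 3: 110 = 110
  van 4: 110 = 110
  van 5: 80 + 60 = 140
  van 6: 50 + 50 = 100
No arrangement into 5 vans stays within capacity, so 6 is optimal.

6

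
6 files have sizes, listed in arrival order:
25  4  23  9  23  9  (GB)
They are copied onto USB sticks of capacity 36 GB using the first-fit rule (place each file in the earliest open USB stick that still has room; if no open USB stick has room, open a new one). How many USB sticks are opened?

  25 → USB stick 1 (new)  [load 25/36]
  4 → USB stick 1  [load 29/36]
  23 → USB stick 2 (new)  [load 23/36]
  9 → USB stick 2  [load 32/36]
  23 → USB stick 3 (new)  [load 23/36]
  9 → USB stick 3  [load 32/36]
3 USB sticks opened.

3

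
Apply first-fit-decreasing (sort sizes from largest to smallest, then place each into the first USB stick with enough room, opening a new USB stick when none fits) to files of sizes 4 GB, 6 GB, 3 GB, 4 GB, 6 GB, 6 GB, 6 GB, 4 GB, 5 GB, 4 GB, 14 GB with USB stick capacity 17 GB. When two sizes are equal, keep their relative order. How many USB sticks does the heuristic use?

4

Sorted descending: 14, 6, 6, 6, 6, 5, 4, 4, 4, 4, 3.
  14 → USB stick 1 (new)  [load 14/17]
  6 → USB stick 2 (new)  [load 6/17]
  6 → USB stick 2  [load 12/17]
  6 → USB stick 3 (new)  [load 6/17]
  6 → USB stick 3  [load 12/17]
  5 → USB stick 2  [load 17/17]
  4 → USB stick 3  [load 16/17]
  4 → USB stick 4 (new)  [load 4/17]
  4 → USB stick 4  [load 8/17]
  4 → USB stick 4  [load 12/17]
  3 → USB stick 1  [load 17/17]
4 USB sticks opened.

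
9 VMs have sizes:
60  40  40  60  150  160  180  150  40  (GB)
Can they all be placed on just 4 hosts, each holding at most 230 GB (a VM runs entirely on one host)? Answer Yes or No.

Yes

A valid assignment using 4 hosts:
  host 1: 180 + 40 = 220
  host 2: 160 + 60 = 220
  host 3: 150 + 60 = 210
  host 4: 150 + 40 + 40 = 230
Every load is within 230 GB, so 4 hosts suffice.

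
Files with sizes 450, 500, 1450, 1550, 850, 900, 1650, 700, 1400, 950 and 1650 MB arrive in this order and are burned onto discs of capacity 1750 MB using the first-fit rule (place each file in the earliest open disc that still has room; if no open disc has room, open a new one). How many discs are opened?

8

  450 → disc 1 (new)  [load 450/1750]
  500 → disc 1  [load 950/1750]
  1450 → disc 2 (new)  [load 1450/1750]
  1550 → disc 3 (new)  [load 1550/1750]
  850 → disc 4 (new)  [load 850/1750]
  900 → disc 4  [load 1750/1750]
  1650 → disc 5 (new)  [load 1650/1750]
  700 → disc 1  [load 1650/1750]
  1400 → disc 6 (new)  [load 1400/1750]
  950 → disc 7 (new)  [load 950/1750]
  1650 → disc 8 (new)  [load 1650/1750]
8 discs opened.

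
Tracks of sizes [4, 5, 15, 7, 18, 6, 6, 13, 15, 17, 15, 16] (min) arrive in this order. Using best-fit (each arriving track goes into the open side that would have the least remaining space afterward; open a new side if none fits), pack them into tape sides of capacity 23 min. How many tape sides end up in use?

8

  4 → side 1 (new)  [load 4/23]
  5 → side 1  [load 9/23]
  15 → side 2 (new)  [load 15/23]
  7 → side 2  [load 22/23]
  18 → side 3 (new)  [load 18/23]
  6 → side 1  [load 15/23]
  6 → side 1  [load 21/23]
  13 → side 4 (new)  [load 13/23]
  15 → side 5 (new)  [load 15/23]
  17 → side 6 (new)  [load 17/23]
  15 → side 7 (new)  [load 15/23]
  16 → side 8 (new)  [load 16/23]
8 tape sides opened.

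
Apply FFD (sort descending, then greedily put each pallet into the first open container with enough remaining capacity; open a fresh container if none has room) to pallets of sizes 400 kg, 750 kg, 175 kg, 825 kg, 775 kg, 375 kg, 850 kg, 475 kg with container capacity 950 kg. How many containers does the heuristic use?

Sorted descending: 850, 825, 775, 750, 475, 400, 375, 175.
  850 → container 1 (new)  [load 850/950]
  825 → container 2 (new)  [load 825/950]
  775 → container 3 (new)  [load 775/950]
  750 → container 4 (new)  [load 750/950]
  475 → container 5 (new)  [load 475/950]
  400 → container 5  [load 875/950]
  375 → container 6 (new)  [load 375/950]
  175 → container 3  [load 950/950]
6 containers opened.

6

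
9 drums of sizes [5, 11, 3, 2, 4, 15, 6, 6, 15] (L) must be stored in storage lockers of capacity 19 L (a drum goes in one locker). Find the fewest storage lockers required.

4

Total = 15 + 15 + 11 + 6 + 6 + 5 + 4 + 3 + 2 = 67 L.
Lower bound: ⌈67/19⌉ = 4 storage lockers.
A packing using 4 storage lockers:
  locker 1: 15 + 4 = 19
  locker 2: 15 + 3 = 18
  locker 3: 11 + 6 + 2 = 19
  locker 4: 6 + 5 = 11
This matches the lower bound, so 4 is optimal.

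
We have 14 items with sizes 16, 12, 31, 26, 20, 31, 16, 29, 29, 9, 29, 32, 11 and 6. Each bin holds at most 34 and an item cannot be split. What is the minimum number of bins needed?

10

Total = 32 + 31 + 31 + 29 + 29 + 29 + 26 + 20 + 16 + 16 + 12 + 11 + 9 + 6 = 297.
Lower bound: ⌈297/34⌉ = 9 bins.
A packing using 10 bins:
  bin 1: 32 = 32
  bin 2: 31 = 31
  bin 3: 31 = 31
  bin 4: 29 = 29
  bin 5: 29 = 29
  bin 6: 29 = 29
  bin 7: 26 + 6 = 32
  bin 8: 20 + 12 = 32
  bin 9: 16 + 16 = 32
  bin 10: 11 + 9 = 20
No arrangement into 9 bins stays within capacity, so 10 is optimal.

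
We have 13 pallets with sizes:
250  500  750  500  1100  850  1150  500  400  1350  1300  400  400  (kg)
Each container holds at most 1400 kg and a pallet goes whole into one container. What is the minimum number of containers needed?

8

Total = 1350 + 1300 + 1150 + 1100 + 850 + 750 + 500 + 500 + 500 + 400 + 400 + 400 + 250 = 9450 kg.
Lower bound: ⌈9450/1400⌉ = 7 containers.
A packing using 8 containers:
  container 1: 1350 = 1350
  container 2: 1300 = 1300
  container 3: 1150 + 250 = 1400
  container 4: 1100 = 1100
  container 5: 850 + 500 = 1350
  container 6: 750 + 500 = 1250
  container 7: 500 + 400 + 400 = 1300
  container 8: 400 = 400
No arrangement into 7 containers stays within capacity, so 8 is optimal.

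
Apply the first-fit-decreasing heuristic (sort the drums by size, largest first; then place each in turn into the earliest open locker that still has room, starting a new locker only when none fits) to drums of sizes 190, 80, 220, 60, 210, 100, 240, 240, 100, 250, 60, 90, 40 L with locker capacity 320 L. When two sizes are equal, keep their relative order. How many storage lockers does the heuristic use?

6

Sorted descending: 250, 240, 240, 220, 210, 190, 100, 100, 90, 80, 60, 60, 40.
  250 → locker 1 (new)  [load 250/320]
  240 → locker 2 (new)  [load 240/320]
  240 → locker 3 (new)  [load 240/320]
  220 → locker 4 (new)  [load 220/320]
  210 → locker 5 (new)  [load 210/320]
  190 → locker 6 (new)  [load 190/320]
  100 → locker 4  [load 320/320]
  100 → locker 5  [load 310/320]
  90 → locker 6  [load 280/320]
  80 → locker 2  [load 320/320]
  60 → locker 1  [load 310/320]
  60 → locker 3  [load 300/320]
  40 → locker 6  [load 320/320]
6 storage lockers opened.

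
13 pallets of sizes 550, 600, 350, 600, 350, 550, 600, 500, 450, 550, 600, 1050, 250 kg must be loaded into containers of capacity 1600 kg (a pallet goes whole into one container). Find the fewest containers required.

5

Total = 1050 + 600 + 600 + 600 + 600 + 550 + 550 + 550 + 500 + 450 + 350 + 350 + 250 = 7000 kg.
Lower bound: ⌈7000/1600⌉ = 5 containers.
A packing using 5 containers:
  container 1: 1050 + 550 = 1600
  container 2: 600 + 600 + 350 = 1550
  container 3: 600 + 600 + 350 = 1550
  container 4: 550 + 550 + 500 = 1600
  container 5: 450 + 250 = 700
This matches the lower bound, so 5 is optimal.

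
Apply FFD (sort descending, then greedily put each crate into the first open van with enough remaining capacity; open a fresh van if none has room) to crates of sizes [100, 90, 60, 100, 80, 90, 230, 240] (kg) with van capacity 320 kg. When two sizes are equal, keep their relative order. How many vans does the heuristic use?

4

Sorted descending: 240, 230, 100, 100, 90, 90, 80, 60.
  240 → van 1 (new)  [load 240/320]
  230 → van 2 (new)  [load 230/320]
  100 → van 3 (new)  [load 100/320]
  100 → van 3  [load 200/320]
  90 → van 2  [load 320/320]
  90 → van 3  [load 290/320]
  80 → van 1  [load 320/320]
  60 → van 4 (new)  [load 60/320]
4 vans opened.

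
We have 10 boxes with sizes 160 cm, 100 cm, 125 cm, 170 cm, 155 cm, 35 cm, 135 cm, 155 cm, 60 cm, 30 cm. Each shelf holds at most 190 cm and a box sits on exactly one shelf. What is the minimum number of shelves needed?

Total = 170 + 160 + 155 + 155 + 135 + 125 + 100 + 60 + 35 + 30 = 1125 cm.
Lower bound: ⌈1125/190⌉ = 6 shelves.
Also, 7 boxes each exceed 95 cm, and no two of those can share a shelf, so at least 7 shelves are needed.
A packing using 7 shelves:
  shelf 1: 170 = 170
  shelf 2: 160 + 30 = 190
  shelf 3: 155 + 35 = 190
  shelf 4: 155 = 155
  shelf 5: 135 = 135
  shelf 6: 125 + 60 = 185
  shelf 7: 100 = 100
This matches the lower bound, so 7 is optimal.

7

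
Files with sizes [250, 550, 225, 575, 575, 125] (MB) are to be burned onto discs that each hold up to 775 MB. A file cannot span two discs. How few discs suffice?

Total = 575 + 575 + 550 + 250 + 225 + 125 = 2300 MB.
Lower bound: ⌈2300/775⌉ = 3 discs.
A packing using 4 discs:
  disc 1: 575 + 125 = 700
  disc 2: 575 = 575
  disc 3: 550 + 225 = 775
  disc 4: 250 = 250
No arrangement into 3 discs stays within capacity, so 4 is optimal.

4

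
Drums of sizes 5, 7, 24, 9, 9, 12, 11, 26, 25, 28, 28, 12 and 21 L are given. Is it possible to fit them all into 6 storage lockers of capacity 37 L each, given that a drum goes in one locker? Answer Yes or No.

Yes

A valid assignment using 6 storage lockers:
  locker 1: 28 + 9 = 37
  locker 2: 28 + 9 = 37
  locker 3: 26 + 11 = 37
  locker 4: 25 + 12 = 37
  locker 5: 24 + 12 = 36
  locker 6: 21 + 7 + 5 = 33
Every load is within 37 L, so 6 storage lockers suffice.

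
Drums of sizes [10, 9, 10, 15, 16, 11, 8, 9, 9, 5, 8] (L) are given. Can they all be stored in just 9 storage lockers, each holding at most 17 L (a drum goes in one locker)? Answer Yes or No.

Yes

A valid assignment using 8 storage lockers:
  locker 1: 16 = 16
  locker 2: 15 = 15
  locker 3: 11 + 5 = 16
  locker 4: 10 = 10
  locker 5: 10 = 10
  locker 6: 9 + 8 = 17
  locker 7: 9 + 8 = 17
  locker 8: 9 = 9
That uses only 8 ≤ 9, so 9 storage lockers are enough.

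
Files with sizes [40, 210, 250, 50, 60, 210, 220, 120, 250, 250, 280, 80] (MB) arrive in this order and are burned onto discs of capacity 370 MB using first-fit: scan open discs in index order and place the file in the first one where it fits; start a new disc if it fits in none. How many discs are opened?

  40 → disc 1 (new)  [load 40/370]
  210 → disc 1  [load 250/370]
  250 → disc 2 (new)  [load 250/370]
  50 → disc 1  [load 300/370]
  60 → disc 1  [load 360/370]
  210 → disc 3 (new)  [load 210/370]
  220 → disc 4 (new)  [load 220/370]
  120 → disc 2  [load 370/370]
  250 → disc 5 (new)  [load 250/370]
  250 → disc 6 (new)  [load 250/370]
  280 → disc 7 (new)  [load 280/370]
  80 → disc 3  [load 290/370]
7 discs opened.

7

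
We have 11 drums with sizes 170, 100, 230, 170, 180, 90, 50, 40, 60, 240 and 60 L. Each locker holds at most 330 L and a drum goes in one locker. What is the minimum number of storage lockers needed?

Total = 240 + 230 + 180 + 170 + 170 + 100 + 90 + 60 + 60 + 50 + 40 = 1390 L.
Lower bound: ⌈1390/330⌉ = 5 storage lockers.
A packing using 5 storage lockers:
  locker 1: 240 + 90 = 330
  locker 2: 230 + 100 = 330
  locker 3: 180 + 60 + 60 = 300
  locker 4: 170 + 50 + 40 = 260
  locker 5: 170 = 170
This matches the lower bound, so 5 is optimal.

5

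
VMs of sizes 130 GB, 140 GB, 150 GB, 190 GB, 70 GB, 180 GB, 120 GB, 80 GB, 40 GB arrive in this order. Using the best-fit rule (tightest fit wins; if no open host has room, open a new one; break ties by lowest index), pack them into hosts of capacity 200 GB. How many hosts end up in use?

6

  130 → host 1 (new)  [load 130/200]
  140 → host 2 (new)  [load 140/200]
  150 → host 3 (new)  [load 150/200]
  190 → host 4 (new)  [load 190/200]
  70 → host 1  [load 200/200]
  180 → host 5 (new)  [load 180/200]
  120 → host 6 (new)  [load 120/200]
  80 → host 6  [load 200/200]
  40 → host 3  [load 190/200]
6 hosts opened.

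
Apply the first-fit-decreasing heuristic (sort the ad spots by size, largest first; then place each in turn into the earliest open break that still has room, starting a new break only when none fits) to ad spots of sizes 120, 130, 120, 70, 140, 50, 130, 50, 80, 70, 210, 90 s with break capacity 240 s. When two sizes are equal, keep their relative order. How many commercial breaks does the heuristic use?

Sorted descending: 210, 140, 130, 130, 120, 120, 90, 80, 70, 70, 50, 50.
  210 → break 1 (new)  [load 210/240]
  140 → break 2 (new)  [load 140/240]
  130 → break 3 (new)  [load 130/240]
  130 → break 4 (new)  [load 130/240]
  120 → break 5 (new)  [load 120/240]
  120 → break 5  [load 240/240]
  90 → break 2  [load 230/240]
  80 → break 3  [load 210/240]
  70 → break 4  [load 200/240]
  70 → break 6 (new)  [load 70/240]
  50 → break 6  [load 120/240]
  50 → break 6  [load 170/240]
6 commercial breaks opened.

6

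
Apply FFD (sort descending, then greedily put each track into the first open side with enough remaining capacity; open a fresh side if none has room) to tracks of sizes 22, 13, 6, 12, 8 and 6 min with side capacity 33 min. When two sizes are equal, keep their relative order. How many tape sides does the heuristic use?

Sorted descending: 22, 13, 12, 8, 6, 6.
  22 → side 1 (new)  [load 22/33]
  13 → side 2 (new)  [load 13/33]
  12 → side 2  [load 25/33]
  8 → side 1  [load 30/33]
  6 → side 2  [load 31/33]
  6 → side 3 (new)  [load 6/33]
3 tape sides opened.

3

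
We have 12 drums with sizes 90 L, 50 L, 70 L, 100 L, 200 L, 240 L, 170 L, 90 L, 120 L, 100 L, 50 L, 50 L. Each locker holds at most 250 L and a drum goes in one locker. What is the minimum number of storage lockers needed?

Total = 240 + 200 + 170 + 120 + 100 + 100 + 90 + 90 + 70 + 50 + 50 + 50 = 1330 L.
Lower bound: ⌈1330/250⌉ = 6 storage lockers.
A packing using 6 storage lockers:
  locker 1: 240 = 240
  locker 2: 200 + 50 = 250
  locker 3: 170 + 70 = 240
  locker 4: 120 + 100 = 220
  locker 5: 100 + 90 + 50 = 240
  locker 6: 90 + 50 = 140
This matches the lower bound, so 6 is optimal.

6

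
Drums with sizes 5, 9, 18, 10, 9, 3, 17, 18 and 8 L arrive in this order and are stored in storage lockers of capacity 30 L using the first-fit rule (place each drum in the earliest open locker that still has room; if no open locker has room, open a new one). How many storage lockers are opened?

  5 → locker 1 (new)  [load 5/30]
  9 → locker 1  [load 14/30]
  18 → locker 2 (new)  [load 18/30]
  10 → locker 1  [load 24/30]
  9 → locker 2  [load 27/30]
  3 → locker 1  [load 27/30]
  17 → locker 3 (new)  [load 17/30]
  18 → locker 4 (new)  [load 18/30]
  8 → locker 3  [load 25/30]
4 storage lockers opened.

4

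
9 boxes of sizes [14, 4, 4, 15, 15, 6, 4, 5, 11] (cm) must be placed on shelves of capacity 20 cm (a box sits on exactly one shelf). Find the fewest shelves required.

Total = 15 + 15 + 14 + 11 + 6 + 5 + 4 + 4 + 4 = 78 cm.
Lower bound: ⌈78/20⌉ = 4 shelves.
A packing using 4 shelves:
  shelf 1: 15 + 5 = 20
  shelf 2: 15 + 4 = 19
  shelf 3: 14 + 6 = 20
  shelf 4: 11 + 4 + 4 = 19
This matches the lower bound, so 4 is optimal.

4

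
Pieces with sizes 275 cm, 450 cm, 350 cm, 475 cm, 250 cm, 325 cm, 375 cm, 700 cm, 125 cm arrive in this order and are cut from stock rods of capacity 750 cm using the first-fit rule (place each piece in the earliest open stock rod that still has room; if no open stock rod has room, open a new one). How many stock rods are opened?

  275 → stock rod 1 (new)  [load 275/750]
  450 → stock rod 1  [load 725/750]
  350 → stock rod 2 (new)  [load 350/750]
  475 → stock rod 3 (new)  [load 475/750]
  250 → stock rod 2  [load 600/750]
  325 → stock rod 4 (new)  [load 325/750]
  375 → stock rod 4  [load 700/750]
  700 → stock rod 5 (new)  [load 700/750]
  125 → stock rod 2  [load 725/750]
5 stock rods opened.

5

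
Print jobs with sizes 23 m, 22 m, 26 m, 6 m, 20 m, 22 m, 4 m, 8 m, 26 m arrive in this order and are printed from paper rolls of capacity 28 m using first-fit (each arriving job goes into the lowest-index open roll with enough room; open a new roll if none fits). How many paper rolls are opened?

6

  23 → roll 1 (new)  [load 23/28]
  22 → roll 2 (new)  [load 22/28]
  26 → roll 3 (new)  [load 26/28]
  6 → roll 2  [load 28/28]
  20 → roll 4 (new)  [load 20/28]
  22 → roll 5 (new)  [load 22/28]
  4 → roll 1  [load 27/28]
  8 → roll 4  [load 28/28]
  26 → roll 6 (new)  [load 26/28]
6 paper rolls opened.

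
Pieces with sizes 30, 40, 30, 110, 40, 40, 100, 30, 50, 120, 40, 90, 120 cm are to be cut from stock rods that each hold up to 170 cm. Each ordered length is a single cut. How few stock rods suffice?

5

Total = 120 + 120 + 110 + 100 + 90 + 50 + 40 + 40 + 40 + 40 + 30 + 30 + 30 = 840 cm.
Lower bound: ⌈840/170⌉ = 5 stock rods.
A packing using 5 stock rods:
  stock rod 1: 120 + 50 = 170
  stock rod 2: 120 + 40 = 160
  stock rod 3: 110 + 30 + 30 = 170
  stock rod 4: 100 + 40 + 30 = 170
  stock rod 5: 90 + 40 + 40 = 170
This matches the lower bound, so 5 is optimal.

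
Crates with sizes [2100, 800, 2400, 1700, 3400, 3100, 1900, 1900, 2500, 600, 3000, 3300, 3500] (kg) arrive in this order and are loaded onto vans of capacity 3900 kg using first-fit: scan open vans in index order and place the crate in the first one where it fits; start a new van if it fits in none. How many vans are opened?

10

  2100 → van 1 (new)  [load 2100/3900]
  800 → van 1  [load 2900/3900]
  2400 → van 2 (new)  [load 2400/3900]
  1700 → van 3 (new)  [load 1700/3900]
  3400 → van 4 (new)  [load 3400/3900]
  3100 → van 5 (new)  [load 3100/3900]
  1900 → van 3  [load 3600/3900]
  1900 → van 6 (new)  [load 1900/3900]
  2500 → van 7 (new)  [load 2500/3900]
  600 → van 1  [load 3500/3900]
  3000 → van 8 (new)  [load 3000/3900]
  3300 → van 9 (new)  [load 3300/3900]
  3500 → van 10 (new)  [load 3500/3900]
10 vans opened.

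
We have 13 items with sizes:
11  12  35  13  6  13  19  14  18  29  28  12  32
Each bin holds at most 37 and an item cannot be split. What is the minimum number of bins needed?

Total = 35 + 32 + 29 + 28 + 19 + 18 + 14 + 13 + 13 + 12 + 12 + 11 + 6 = 242.
Lower bound: ⌈242/37⌉ = 7 bins.
A packing using 8 bins:
  bin 1: 35 = 35
  bin 2: 32 = 32
  bin 3: 29 + 6 = 35
  bin 4: 28 = 28
  bin 5: 19 + 18 = 37
  bin 6: 14 + 13 = 27
  bin 7: 13 + 12 + 12 = 37
  bin 8: 11 = 11
No arrangement into 7 bins stays within capacity, so 8 is optimal.

8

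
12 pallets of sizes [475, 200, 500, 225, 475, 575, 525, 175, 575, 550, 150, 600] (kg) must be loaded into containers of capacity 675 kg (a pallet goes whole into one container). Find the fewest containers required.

Total = 600 + 575 + 575 + 550 + 525 + 500 + 475 + 475 + 225 + 200 + 175 + 150 = 5025 kg.
Lower bound: ⌈5025/675⌉ = 8 containers.
A packing using 9 containers:
  container 1: 600 = 600
  container 2: 575 = 575
  container 3: 575 = 575
  container 4: 550 = 550
  container 5: 525 + 150 = 675
  container 6: 500 + 175 = 675
  container 7: 475 + 200 = 675
  container 8: 475 = 475
  container 9: 225 = 225
No arrangement into 8 containers stays within capacity, so 9 is optimal.

9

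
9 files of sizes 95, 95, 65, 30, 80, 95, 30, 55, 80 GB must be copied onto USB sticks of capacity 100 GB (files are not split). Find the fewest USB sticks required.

7

Total = 95 + 95 + 95 + 80 + 80 + 65 + 55 + 30 + 30 = 625 GB.
Lower bound: ⌈625/100⌉ = 7 USB sticks.
A packing using 7 USB sticks:
  USB stick 1: 95 = 95
  USB stick 2: 95 = 95
  USB stick 3: 95 = 95
  USB stick 4: 80 = 80
  USB stick 5: 80 = 80
  USB stick 6: 65 + 30 = 95
  USB stick 7: 55 + 30 = 85
This matches the lower bound, so 7 is optimal.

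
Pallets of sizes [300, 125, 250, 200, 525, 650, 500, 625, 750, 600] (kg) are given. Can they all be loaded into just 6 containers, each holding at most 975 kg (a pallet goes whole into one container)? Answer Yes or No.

A valid assignment using 6 containers:
  container 1: 750 + 200 = 950
  container 2: 650 + 300 = 950
  container 3: 625 + 250 = 875
  container 4: 600 + 125 = 725
  container 5: 525 = 525
  container 6: 500 = 500
Every load is within 975 kg, so 6 containers suffice.

Yes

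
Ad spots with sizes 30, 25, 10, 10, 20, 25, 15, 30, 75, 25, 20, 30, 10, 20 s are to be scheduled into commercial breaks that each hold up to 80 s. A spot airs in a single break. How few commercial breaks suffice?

Total = 75 + 30 + 30 + 30 + 25 + 25 + 25 + 20 + 20 + 20 + 15 + 10 + 10 + 10 = 345 s.
Lower bound: ⌈345/80⌉ = 5 commercial breaks.
A packing using 5 commercial breaks:
  break 1: 75 = 75
  break 2: 30 + 30 + 20 = 80
  break 3: 30 + 25 + 25 = 80
  break 4: 25 + 20 + 20 + 15 = 80
  break 5: 10 + 10 + 10 = 30
This matches the lower bound, so 5 is optimal.

5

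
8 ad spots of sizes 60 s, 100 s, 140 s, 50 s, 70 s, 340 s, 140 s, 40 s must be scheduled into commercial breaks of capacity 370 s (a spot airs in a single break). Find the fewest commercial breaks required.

3

Total = 340 + 140 + 140 + 100 + 70 + 60 + 50 + 40 = 940 s.
Lower bound: ⌈940/370⌉ = 3 commercial breaks.
A packing using 3 commercial breaks:
  break 1: 340 = 340
  break 2: 140 + 140 + 70 = 350
  break 3: 100 + 60 + 50 + 40 = 250
This matches the lower bound, so 3 is optimal.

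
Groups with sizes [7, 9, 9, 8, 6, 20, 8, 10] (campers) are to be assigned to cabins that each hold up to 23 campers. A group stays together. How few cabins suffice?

Total = 20 + 10 + 9 + 9 + 8 + 8 + 7 + 6 = 77 campers.
Lower bound: ⌈77/23⌉ = 4 cabins.
A packing using 4 cabins:
  cabin 1: 20 = 20
  cabin 2: 10 + 9 = 19
  cabin 3: 9 + 8 + 6 = 23
  cabin 4: 8 + 7 = 15
This matches the lower bound, so 4 is optimal.

4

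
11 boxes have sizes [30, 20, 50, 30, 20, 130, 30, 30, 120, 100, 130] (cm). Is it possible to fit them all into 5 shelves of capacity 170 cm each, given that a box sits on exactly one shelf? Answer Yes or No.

A valid assignment using 5 shelves:
  shelf 1: 130 + 30 = 160
  shelf 2: 130 + 30 = 160
  shelf 3: 120 + 50 = 170
  shelf 4: 100 + 30 + 30 = 160
  shelf 5: 20 + 20 = 40
Every load is within 170 cm, so 5 shelves suffice.

Yes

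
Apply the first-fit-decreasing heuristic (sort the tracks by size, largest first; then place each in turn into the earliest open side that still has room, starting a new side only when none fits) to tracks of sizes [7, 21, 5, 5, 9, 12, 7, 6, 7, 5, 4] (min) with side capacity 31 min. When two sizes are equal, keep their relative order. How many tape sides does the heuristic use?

3

Sorted descending: 21, 12, 9, 7, 7, 7, 6, 5, 5, 5, 4.
  21 → side 1 (new)  [load 21/31]
  12 → side 2 (new)  [load 12/31]
  9 → side 1  [load 30/31]
  7 → side 2  [load 19/31]
  7 → side 2  [load 26/31]
  7 → side 3 (new)  [load 7/31]
  6 → side 3  [load 13/31]
  5 → side 2  [load 31/31]
  5 → side 3  [load 18/31]
  5 → side 3  [load 23/31]
  4 → side 3  [load 27/31]
3 tape sides opened.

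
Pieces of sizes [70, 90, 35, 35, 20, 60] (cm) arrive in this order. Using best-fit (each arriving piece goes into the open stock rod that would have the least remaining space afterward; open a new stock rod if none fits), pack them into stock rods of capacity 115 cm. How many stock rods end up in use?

  70 → stock rod 1 (new)  [load 70/115]
  90 → stock rod 2 (new)  [load 90/115]
  35 → stock rod 1  [load 105/115]
  35 → stock rod 3 (new)  [load 35/115]
  20 → stock rod 2  [load 110/115]
  60 → stock rod 3  [load 95/115]
3 stock rods opened.

3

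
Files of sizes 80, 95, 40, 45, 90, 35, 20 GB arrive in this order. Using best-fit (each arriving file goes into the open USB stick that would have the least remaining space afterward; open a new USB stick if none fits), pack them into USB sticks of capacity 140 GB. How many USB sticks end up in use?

  80 → USB stick 1 (new)  [load 80/140]
  95 → USB stick 2 (new)  [load 95/140]
  40 → USB stick 2  [load 135/140]
  45 → USB stick 1  [load 125/140]
  90 → USB stick 3 (new)  [load 90/140]
  35 → USB stick 3  [load 125/140]
  20 → USB stick 4 (new)  [load 20/140]
4 USB sticks opened.

4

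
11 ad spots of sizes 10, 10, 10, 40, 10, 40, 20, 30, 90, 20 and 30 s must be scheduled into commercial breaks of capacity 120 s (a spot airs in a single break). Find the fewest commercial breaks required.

3

Total = 90 + 40 + 40 + 30 + 30 + 20 + 20 + 10 + 10 + 10 + 10 = 310 s.
Lower bound: ⌈310/120⌉ = 3 commercial breaks.
A packing using 3 commercial breaks:
  break 1: 90 + 30 = 120
  break 2: 40 + 40 + 30 + 10 = 120
  break 3: 20 + 20 + 10 + 10 + 10 = 70
This matches the lower bound, so 3 is optimal.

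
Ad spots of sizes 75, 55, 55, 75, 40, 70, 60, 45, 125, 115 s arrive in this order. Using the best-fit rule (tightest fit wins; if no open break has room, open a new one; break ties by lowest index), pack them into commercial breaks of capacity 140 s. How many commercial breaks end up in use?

6

  75 → break 1 (new)  [load 75/140]
  55 → break 1  [load 130/140]
  55 → break 2 (new)  [load 55/140]
  75 → break 2  [load 130/140]
  40 → break 3 (new)  [load 40/140]
  70 → break 3  [load 110/140]
  60 → break 4 (new)  [load 60/140]
  45 → break 4  [load 105/140]
  125 → break 5 (new)  [load 125/140]
  115 → break 6 (new)  [load 115/140]
6 commercial breaks opened.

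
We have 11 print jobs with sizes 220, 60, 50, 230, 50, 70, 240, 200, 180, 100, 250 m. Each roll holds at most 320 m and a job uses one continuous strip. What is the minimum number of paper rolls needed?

6

Total = 250 + 240 + 230 + 220 + 200 + 180 + 100 + 70 + 60 + 50 + 50 = 1650 m.
Lower bound: ⌈1650/320⌉ = 6 paper rolls.
A packing using 6 paper rolls:
  roll 1: 250 + 70 = 320
  roll 2: 240 + 60 = 300
  roll 3: 230 + 50 = 280
  roll 4: 220 + 100 = 320
  roll 5: 200 + 50 = 250
  roll 6: 180 = 180
This matches the lower bound, so 6 is optimal.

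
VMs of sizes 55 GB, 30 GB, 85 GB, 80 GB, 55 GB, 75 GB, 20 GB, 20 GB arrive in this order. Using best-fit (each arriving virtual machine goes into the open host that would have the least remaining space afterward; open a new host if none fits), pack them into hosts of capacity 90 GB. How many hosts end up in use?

  55 → host 1 (new)  [load 55/90]
  30 → host 1  [load 85/90]
  85 → host 2 (new)  [load 85/90]
  80 → host 3 (new)  [load 80/90]
  55 → host 4 (new)  [load 55/90]
  75 → host 5 (new)  [load 75/90]
  20 → host 4  [load 75/90]
  20 → host 6 (new)  [load 20/90]
6 hosts opened.

6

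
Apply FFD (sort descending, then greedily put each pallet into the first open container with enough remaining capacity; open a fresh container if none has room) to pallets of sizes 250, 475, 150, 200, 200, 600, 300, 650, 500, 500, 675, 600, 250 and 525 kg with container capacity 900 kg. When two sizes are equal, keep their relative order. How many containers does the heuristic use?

Sorted descending: 675, 650, 600, 600, 525, 500, 500, 475, 300, 250, 250, 200, 200, 150.
  675 → container 1 (new)  [load 675/900]
  650 → container 2 (new)  [load 650/900]
  600 → container 3 (new)  [load 600/900]
  600 → container 4 (new)  [load 600/900]
  525 → container 5 (new)  [load 525/900]
  500 → container 6 (new)  [load 500/900]
  500 → container 7 (new)  [load 500/900]
  475 → container 8 (new)  [load 475/900]
  300 → container 3  [load 900/900]
  250 → container 2  [load 900/900]
  250 → container 4  [load 850/900]
  200 → container 1  [load 875/900]
  200 → container 5  [load 725/900]
  150 → container 5  [load 875/900]
8 containers opened.

8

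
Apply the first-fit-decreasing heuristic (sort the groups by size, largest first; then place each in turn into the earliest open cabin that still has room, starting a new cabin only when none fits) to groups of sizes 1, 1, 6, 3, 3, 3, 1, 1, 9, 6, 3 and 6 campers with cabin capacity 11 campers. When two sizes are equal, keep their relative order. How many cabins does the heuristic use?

Sorted descending: 9, 6, 6, 6, 3, 3, 3, 3, 1, 1, 1, 1.
  9 → cabin 1 (new)  [load 9/11]
  6 → cabin 2 (new)  [load 6/11]
  6 → cabin 3 (new)  [load 6/11]
  6 → cabin 4 (new)  [load 6/11]
  3 → cabin 2  [load 9/11]
  3 → cabin 3  [load 9/11]
  3 → cabin 4  [load 9/11]
  3 → cabin 5 (new)  [load 3/11]
  1 → cabin 1  [load 10/11]
  1 → cabin 1  [load 11/11]
  1 → cabin 2  [load 10/11]
  1 → cabin 2  [load 11/11]
5 cabins opened.

5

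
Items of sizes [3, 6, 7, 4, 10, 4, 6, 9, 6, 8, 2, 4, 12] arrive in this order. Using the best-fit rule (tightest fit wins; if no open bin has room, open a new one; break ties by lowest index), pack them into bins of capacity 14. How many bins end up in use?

  3 → bin 1 (new)  [load 3/14]
  6 → bin 1  [load 9/14]
  7 → bin 2 (new)  [load 7/14]
  4 → bin 1  [load 13/14]
  10 → bin 3 (new)  [load 10/14]
  4 → bin 3  [load 14/14]
  6 → bin 2  [load 13/14]
  9 → bin 4 (new)  [load 9/14]
  6 → bin 5 (new)  [load 6/14]
  8 → bin 5  [load 14/14]
  2 → bin 4  [load 11/14]
  4 → bin 6 (new)  [load 4/14]
  12 → bin 7 (new)  [load 12/14]
7 bins opened.

7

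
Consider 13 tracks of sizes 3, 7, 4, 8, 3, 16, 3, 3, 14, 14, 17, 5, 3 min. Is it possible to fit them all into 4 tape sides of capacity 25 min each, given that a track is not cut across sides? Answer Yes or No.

A valid assignment using 4 tape sides:
  side 1: 17 + 8 = 25
  side 2: 16 + 3 + 3 + 3 = 25
  side 3: 14 + 7 + 4 = 25
  side 4: 14 + 5 + 3 + 3 = 25
Every load is within 25 min, so 4 tape sides suffice.

Yes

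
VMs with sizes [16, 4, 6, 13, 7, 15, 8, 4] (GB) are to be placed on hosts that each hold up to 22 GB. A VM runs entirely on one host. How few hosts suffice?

4

Total = 16 + 15 + 13 + 8 + 7 + 6 + 4 + 4 = 73 GB.
Lower bound: ⌈73/22⌉ = 4 hosts.
A packing using 4 hosts:
  host 1: 16 + 6 = 22
  host 2: 15 + 7 = 22
  host 3: 13 + 8 = 21
  host 4: 4 + 4 = 8
This matches the lower bound, so 4 is optimal.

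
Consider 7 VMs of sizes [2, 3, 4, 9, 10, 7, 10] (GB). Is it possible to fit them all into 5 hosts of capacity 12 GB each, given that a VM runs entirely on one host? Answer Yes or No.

A valid assignment using 4 hosts:
  host 1: 10 + 2 = 12
  host 2: 10 = 10
  host 3: 9 + 3 = 12
  host 4: 7 + 4 = 11
That uses only 4 ≤ 5, so 5 hosts are enough.

Yes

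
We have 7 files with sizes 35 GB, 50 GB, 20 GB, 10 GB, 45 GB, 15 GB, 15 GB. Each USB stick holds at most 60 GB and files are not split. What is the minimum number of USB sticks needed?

Total = 50 + 45 + 35 + 20 + 15 + 15 + 10 = 190 GB.
Lower bound: ⌈190/60⌉ = 4 USB sticks.
A packing using 4 USB sticks:
  USB stick 1: 50 + 10 = 60
  USB stick 2: 45 + 15 = 60
  USB stick 3: 35 + 20 = 55
  USB stick 4: 15 = 15
This matches the lower bound, so 4 is optimal.

4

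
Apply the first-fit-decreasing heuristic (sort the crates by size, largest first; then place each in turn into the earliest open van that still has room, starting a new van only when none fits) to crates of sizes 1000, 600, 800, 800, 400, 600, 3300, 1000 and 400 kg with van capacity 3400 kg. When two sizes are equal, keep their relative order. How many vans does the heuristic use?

3

Sorted descending: 3300, 1000, 1000, 800, 800, 600, 600, 400, 400.
  3300 → van 1 (new)  [load 3300/3400]
  1000 → van 2 (new)  [load 1000/3400]
  1000 → van 2  [load 2000/3400]
  800 → van 2  [load 2800/3400]
  800 → van 3 (new)  [load 800/3400]
  600 → van 2  [load 3400/3400]
  600 → van 3  [load 1400/3400]
  400 → van 3  [load 1800/3400]
  400 → van 3  [load 2200/3400]
3 vans opened.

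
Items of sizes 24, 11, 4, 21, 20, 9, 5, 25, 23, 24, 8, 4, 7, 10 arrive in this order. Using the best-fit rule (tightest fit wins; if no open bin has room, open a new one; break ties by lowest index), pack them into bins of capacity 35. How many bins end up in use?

6

  24 → bin 1 (new)  [load 24/35]
  11 → bin 1  [load 35/35]
  4 → bin 2 (new)  [load 4/35]
  21 → bin 2  [load 25/35]
  20 → bin 3 (new)  [load 20/35]
  9 → bin 2  [load 34/35]
  5 → bin 3  [load 25/35]
  25 → bin 4 (new)  [load 25/35]
  23 → bin 5 (new)  [load 23/35]
  24 → bin 6 (new)  [load 24/35]
  8 → bin 3  [load 33/35]
  4 → bin 4  [load 29/35]
  7 → bin 6  [load 31/35]
  10 → bin 5  [load 33/35]
6 bins opened.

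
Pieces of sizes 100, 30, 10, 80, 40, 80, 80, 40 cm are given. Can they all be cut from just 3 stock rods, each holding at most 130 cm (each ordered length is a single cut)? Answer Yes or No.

Total = 460 cm; ⌈460/130⌉ = 4.
At least 4 stock rods are required, but only 3 are allowed.

No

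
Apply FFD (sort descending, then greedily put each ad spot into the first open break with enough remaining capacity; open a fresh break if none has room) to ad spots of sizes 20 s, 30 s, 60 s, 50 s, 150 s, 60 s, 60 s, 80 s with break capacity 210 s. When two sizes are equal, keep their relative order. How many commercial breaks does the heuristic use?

3

Sorted descending: 150, 80, 60, 60, 60, 50, 30, 20.
  150 → break 1 (new)  [load 150/210]
  80 → break 2 (new)  [load 80/210]
  60 → break 1  [load 210/210]
  60 → break 2  [load 140/210]
  60 → break 2  [load 200/210]
  50 → break 3 (new)  [load 50/210]
  30 → break 3  [load 80/210]
  20 → break 3  [load 100/210]
3 commercial breaks opened.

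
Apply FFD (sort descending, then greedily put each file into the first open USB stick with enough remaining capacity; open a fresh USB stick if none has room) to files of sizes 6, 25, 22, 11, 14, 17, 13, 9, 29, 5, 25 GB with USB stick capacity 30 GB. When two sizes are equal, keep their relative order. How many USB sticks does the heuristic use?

Sorted descending: 29, 25, 25, 22, 17, 14, 13, 11, 9, 6, 5.
  29 → USB stick 1 (new)  [load 29/30]
  25 → USB stick 2 (new)  [load 25/30]
  25 → USB stick 3 (new)  [load 25/30]
  22 → USB stick 4 (new)  [load 22/30]
  17 → USB stick 5 (new)  [load 17/30]
  14 → USB stick 6 (new)  [load 14/30]
  13 → USB stick 5  [load 30/30]
  11 → USB stick 6  [load 25/30]
  9 → USB stick 7 (new)  [load 9/30]
  6 → USB stick 4  [load 28/30]
  5 → USB stick 2  [load 30/30]
7 USB sticks opened.

7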